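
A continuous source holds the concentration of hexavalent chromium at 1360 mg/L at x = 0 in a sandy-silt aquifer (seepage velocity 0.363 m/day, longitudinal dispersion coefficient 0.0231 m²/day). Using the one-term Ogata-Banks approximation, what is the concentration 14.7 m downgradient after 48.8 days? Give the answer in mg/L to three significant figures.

For a continuous step input, C/C₀ ≈ ½·erfc((x−vt)/(2√(Dt))).
vt = 0.363 × 48.8 = 17.7144 m and 2√(Dt) = 2√(0.0231 × 48.8) = 2.123 m.
Argument (x−vt)/(2√(Dt)) = (14.7 − 17.7144)/2.123 = -1.420; ½·erfc(-1.420) = 0.9777.
C = 1360 × 0.9777 = 1330 mg/L.

1330 mg/L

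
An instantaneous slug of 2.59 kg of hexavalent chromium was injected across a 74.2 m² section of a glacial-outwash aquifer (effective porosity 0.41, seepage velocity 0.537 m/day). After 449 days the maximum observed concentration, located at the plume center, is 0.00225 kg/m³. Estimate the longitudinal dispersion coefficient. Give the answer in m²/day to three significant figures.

0.254 m²/day

At the plume center C_max = M/(n_e·A·√(4πDt)), so D = M²/(4πt·(n_e·A·C_max)²).
n_e·A·C_max = 0.41 × 74.2 × 0.00225 = 0.06845 kg/m.
D = 2.59²/(4π × 449 × 0.06845²) = 0.254 m²/day.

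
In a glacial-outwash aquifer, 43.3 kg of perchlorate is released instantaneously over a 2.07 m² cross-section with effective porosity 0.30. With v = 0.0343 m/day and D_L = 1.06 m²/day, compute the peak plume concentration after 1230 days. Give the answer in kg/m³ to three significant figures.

The peak of an instantaneous 1D plume sits at x = vt; there the Gaussian factor is 1 and C_max = M/(n_e·A·√(4πDt)), where n_e·A is the pore area the mass is dissolved in.
√(4πDt) = √(4π × 1.06 × 1230) = 128.0 m, so C_max = 43.3/(0.30 × 2.07 × 128.0) = 0.545 kg/m³.

0.545 kg/m³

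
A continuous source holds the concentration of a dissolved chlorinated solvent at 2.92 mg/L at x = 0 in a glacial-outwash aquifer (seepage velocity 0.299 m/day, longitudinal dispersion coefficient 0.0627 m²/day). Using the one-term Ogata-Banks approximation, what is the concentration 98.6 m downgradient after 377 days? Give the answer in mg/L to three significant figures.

For a continuous step input, C/C₀ ≈ ½·erfc((x−vt)/(2√(Dt))).
vt = 0.299 × 377 = 112.723 m and 2√(Dt) = 2√(0.0627 × 377) = 9.724 m.
Argument (x−vt)/(2√(Dt)) = (98.6 − 112.723)/9.724 = -1.452; ½·erfc(-1.452) = 0.9800.
C = 2.92 × 0.9800 = 2.86 mg/L.

2.86 mg/L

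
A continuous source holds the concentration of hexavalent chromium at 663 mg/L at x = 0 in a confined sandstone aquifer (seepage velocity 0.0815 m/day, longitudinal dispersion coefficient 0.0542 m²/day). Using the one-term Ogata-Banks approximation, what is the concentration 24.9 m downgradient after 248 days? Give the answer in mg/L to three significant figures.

121 mg/L

For a continuous step input, C/C₀ ≈ ½·erfc((x−vt)/(2√(Dt))).
vt = 0.0815 × 248 = 20.212 m and 2√(Dt) = 2√(0.0542 × 248) = 7.333 m.
Argument (x−vt)/(2√(Dt)) = (24.9 − 20.212)/7.333 = 0.6393; ½·erfc(0.6393) = 0.1830.
C = 663 × 0.1830 = 121 mg/L.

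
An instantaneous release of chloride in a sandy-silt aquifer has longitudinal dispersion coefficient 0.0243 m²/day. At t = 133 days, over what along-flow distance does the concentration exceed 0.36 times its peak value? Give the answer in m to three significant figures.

7.27 m

The plume is Gaussian with σ = √(2Dt) = √(2 × 0.0243 × 133) = 2.542 m.
C/C_peak = exp(−Δx²/(2σ²)) = 0.36 ⇒ Δx = σ·√(−2 ln 0.36) = 2.542 × 1.429 = 3.633 m.
Width = 2Δx = 7.27 m.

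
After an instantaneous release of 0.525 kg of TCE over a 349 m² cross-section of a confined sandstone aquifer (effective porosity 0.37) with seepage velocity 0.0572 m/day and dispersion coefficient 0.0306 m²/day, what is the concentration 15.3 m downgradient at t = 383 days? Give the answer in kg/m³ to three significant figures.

For an instantaneous plane source, C(x,t) = M/(n_e·A·√(4πDt)) · exp(−(x−vt)²/(4Dt)), with n_e·A the pore (flow) area.
Plume center vt = 0.0572 × 383 = 21.9076 m, so the well at 15.3 m is 6.6076 m upgradient of the peak.
√(4πDt) = 12.14 m, giving peak height M/(n_e·A·√(4πDt)) = 0.525/(0.37 × 349 × 12.14) = 0.0003349 kg/m³.
(x−vt)²/(4Dt) = (-6.6076)²/(4 × 0.0306 × 383) = 0.9313; exp(−0.9313) = 0.3940.
C = 0.0003349 × 0.3940 = 0.000132 kg/m³.

0.000132 kg/m³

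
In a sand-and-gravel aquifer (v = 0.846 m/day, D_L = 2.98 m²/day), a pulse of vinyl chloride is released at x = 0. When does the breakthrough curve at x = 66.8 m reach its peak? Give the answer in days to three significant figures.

For the 1D instantaneous-source solution, setting ∂C/∂t = 0 at fixed x gives v²t² + 2Dt − x² = 0, so t = (√(D² + v²x²) − D)/v².
√(D² + v²x²) = √(2.98² + 0.846² × 66.8²) = 56.59; v² = 0.715716.
t = (56.59 − 2.98)/0.715716 = 74.9 days (vs. the pure-advection estimate x/v = 79.0 d).

74.9 days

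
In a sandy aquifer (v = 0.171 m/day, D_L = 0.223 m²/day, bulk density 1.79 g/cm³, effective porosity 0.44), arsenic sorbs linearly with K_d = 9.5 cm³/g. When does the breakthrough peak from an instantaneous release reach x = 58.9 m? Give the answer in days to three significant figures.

13400 days

Retardation factor R = 1 + ρ_b·K_d/n = 1 + 1.79 × 9.5/0.44 = 39.65.
Sorption retards both mechanisms: v_R = v/R = 0.004313 m/day, D_R = D/R = 0.005624 m²/day.
Peak time from v_R²t² + 2D_R t − x² = 0: t = (√(D_R² + v_R²x²) − D_R)/v_R².
√(D_R² + v_R²x²) = √(0.005624² + 0.004313² × 58.9²) = 0.2541; v_R² = 1.860e-05.
t = (0.2541 − 0.005624)/1.860e-05 = 13400 days.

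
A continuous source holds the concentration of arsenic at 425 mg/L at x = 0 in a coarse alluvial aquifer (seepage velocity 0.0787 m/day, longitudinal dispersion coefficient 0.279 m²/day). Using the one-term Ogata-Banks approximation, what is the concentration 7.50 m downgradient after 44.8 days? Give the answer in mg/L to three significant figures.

For a continuous step input, C/C₀ ≈ ½·erfc((x−vt)/(2√(Dt))).
vt = 0.0787 × 44.8 = 3.52576 m and 2√(Dt) = 2√(0.279 × 44.8) = 7.071 m.
Argument (x−vt)/(2√(Dt)) = (7.50 − 3.52576)/7.071 = 0.5620; ½·erfc(0.5620) = 0.2134.
C = 425 × 0.2134 = 90.7 mg/L.

90.7 mg/L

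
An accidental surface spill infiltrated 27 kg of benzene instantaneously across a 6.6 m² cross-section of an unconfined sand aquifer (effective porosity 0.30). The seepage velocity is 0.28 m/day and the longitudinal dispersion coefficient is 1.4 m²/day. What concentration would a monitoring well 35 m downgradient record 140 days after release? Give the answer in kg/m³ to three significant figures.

For an instantaneous plane source, C(x,t) = M/(n_e·A·√(4πDt)) · exp(−(x−vt)²/(4Dt)), with n_e·A the pore (flow) area.
Plume center vt = 0.28 × 140 = 39.2 m, so the well at 35 m is 4.2 m upgradient of the peak.
√(4πDt) = 49.63 m, giving peak height M/(n_e·A·√(4πDt)) = 27/(0.30 × 6.6 × 49.63) = 0.2748 kg/m³.
(x−vt)²/(4Dt) = (-4.2)²/(4 × 1.4 × 140) = 0.02250; exp(−0.02250) = 0.9778.
C = 0.2748 × 0.9778 = 0.269 kg/m³.

0.269 kg/m³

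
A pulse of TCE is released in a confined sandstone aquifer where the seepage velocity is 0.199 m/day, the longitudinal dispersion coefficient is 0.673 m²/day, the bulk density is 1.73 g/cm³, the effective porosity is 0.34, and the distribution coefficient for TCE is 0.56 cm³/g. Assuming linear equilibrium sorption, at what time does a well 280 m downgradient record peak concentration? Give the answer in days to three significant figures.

Retardation factor R = 1 + ρ_b·K_d/n = 1 + 1.73 × 0.56/0.34 = 3.849.
Sorption retards both mechanisms: v_R = v/R = 0.05170 m/day, D_R = D/R = 0.1749 m²/day.
Peak time from v_R²t² + 2D_R t − x² = 0: t = (√(D_R² + v_R²x²) − D_R)/v_R².
√(D_R² + v_R²x²) = √(0.1749² + 0.05170² × 280²) = 14.48; v_R² = 0.002673.
t = (14.48 − 0.1749)/0.002673 = 5350 days.

5350 days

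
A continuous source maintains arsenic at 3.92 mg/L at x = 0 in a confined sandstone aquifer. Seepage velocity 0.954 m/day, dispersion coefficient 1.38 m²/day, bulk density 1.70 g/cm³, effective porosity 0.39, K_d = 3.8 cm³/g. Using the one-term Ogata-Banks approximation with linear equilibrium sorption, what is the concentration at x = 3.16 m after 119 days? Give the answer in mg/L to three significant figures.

Retardation factor R = 1 + ρ_b·K_d/n = 1 + 1.70 × 3.8/0.39 = 17.56.
Sorption retards both mechanisms: v_R = v/R = 0.05433 m/day, D_R = D/R = 0.07859 m²/day.
v_R·t = 0.05433 × 119 = 6.46527 m; 2√(D_R t) = 6.116 m; argument = (3.16 − 6.46527)/6.116 = -0.5404.
C = C₀ × ½·erfc(-0.5404) = 3.92 × 0.7776 = 3.05 mg/L.

3.05 mg/L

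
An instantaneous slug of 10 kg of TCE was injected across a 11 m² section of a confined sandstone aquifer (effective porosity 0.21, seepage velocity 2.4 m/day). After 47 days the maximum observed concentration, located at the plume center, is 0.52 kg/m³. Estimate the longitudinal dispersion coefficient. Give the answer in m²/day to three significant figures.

At the plume center C_max = M/(n_e·A·√(4πDt)), so D = M²/(4πt·(n_e·A·C_max)²).
n_e·A·C_max = 0.21 × 11 × 0.52 = 1.201 kg/m.
D = 10²/(4π × 47 × 1.201²) = 0.117 m²/day.

0.117 m²/day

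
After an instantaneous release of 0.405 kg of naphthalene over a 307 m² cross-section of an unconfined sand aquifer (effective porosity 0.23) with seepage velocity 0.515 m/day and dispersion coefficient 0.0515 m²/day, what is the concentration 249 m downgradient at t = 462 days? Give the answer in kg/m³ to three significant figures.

9.15e-05 kg/m³

For an instantaneous plane source, C(x,t) = M/(n_e·A·√(4πDt)) · exp(−(x−vt)²/(4Dt)), with n_e·A the pore (flow) area.
Plume center vt = 0.515 × 462 = 237.93 m, so the well at 249 m is 11.07 m downgradient of the peak.
√(4πDt) = 17.29 m, giving peak height M/(n_e·A·√(4πDt)) = 0.405/(0.23 × 307 × 17.29) = 0.0003317 kg/m³.
(x−vt)²/(4Dt) = (11.07)²/(4 × 0.0515 × 462) = 1.288; exp(−1.288) = 0.2758.
C = 0.0003317 × 0.2758 = 9.15e-05 kg/m³.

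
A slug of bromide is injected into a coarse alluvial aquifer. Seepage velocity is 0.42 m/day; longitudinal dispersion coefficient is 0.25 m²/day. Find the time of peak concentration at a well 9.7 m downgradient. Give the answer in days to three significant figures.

For the 1D instantaneous-source solution, setting ∂C/∂t = 0 at fixed x gives v²t² + 2Dt − x² = 0, so t = (√(D² + v²x²) − D)/v².
√(D² + v²x²) = √(0.25² + 0.42² × 9.7²) = 4.082; v² = 0.1764.
t = (4.082 − 0.25)/0.1764 = 21.7 days (vs. the pure-advection estimate x/v = 23.1 d).

21.7 days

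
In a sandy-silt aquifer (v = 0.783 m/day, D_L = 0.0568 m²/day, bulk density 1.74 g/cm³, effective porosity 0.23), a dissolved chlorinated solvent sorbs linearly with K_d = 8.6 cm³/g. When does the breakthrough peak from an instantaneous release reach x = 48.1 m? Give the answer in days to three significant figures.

4050 days

Retardation factor R = 1 + ρ_b·K_d/n = 1 + 1.74 × 8.6/0.23 = 66.06.
Sorption retards both mechanisms: v_R = v/R = 0.01185 m/day, D_R = D/R = 0.0008598 m²/day.
Peak time from v_R²t² + 2D_R t − x² = 0: t = (√(D_R² + v_R²x²) − D_R)/v_R².
√(D_R² + v_R²x²) = √(0.0008598² + 0.01185² × 48.1²) = 0.5700; v_R² = 0.0001404.
t = (0.5700 − 0.0008598)/0.0001404 = 4050 days.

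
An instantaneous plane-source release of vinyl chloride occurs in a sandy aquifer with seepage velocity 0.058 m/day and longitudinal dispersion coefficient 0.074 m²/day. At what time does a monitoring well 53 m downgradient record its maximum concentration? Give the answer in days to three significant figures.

For the 1D instantaneous-source solution, setting ∂C/∂t = 0 at fixed x gives v²t² + 2Dt − x² = 0, so t = (√(D² + v²x²) − D)/v².
√(D² + v²x²) = √(0.074² + 0.058² × 53²) = 3.075; v² = 0.003364.
t = (3.075 − 0.074)/0.003364 = 892 days (vs. the pure-advection estimate x/v = 914 d).

892 days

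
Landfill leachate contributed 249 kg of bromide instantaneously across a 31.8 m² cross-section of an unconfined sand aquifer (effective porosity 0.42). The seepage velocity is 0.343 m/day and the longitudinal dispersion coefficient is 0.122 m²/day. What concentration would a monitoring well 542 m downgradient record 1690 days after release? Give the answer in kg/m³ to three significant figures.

0.0655 kg/m³

For an instantaneous plane source, C(x,t) = M/(n_e·A·√(4πDt)) · exp(−(x−vt)²/(4Dt)), with n_e·A the pore (flow) area.
Plume center vt = 0.343 × 1690 = 579.67 m, so the well at 542 m is 37.67 m upgradient of the peak.
√(4πDt) = 50.90 m, giving peak height M/(n_e·A·√(4πDt)) = 249/(0.42 × 31.8 × 50.90) = 0.3663 kg/m³.
(x−vt)²/(4Dt) = (-37.67)²/(4 × 0.122 × 1690) = 1.721; exp(−1.721) = 0.1789.
C = 0.3663 × 0.1789 = 0.0655 kg/m³.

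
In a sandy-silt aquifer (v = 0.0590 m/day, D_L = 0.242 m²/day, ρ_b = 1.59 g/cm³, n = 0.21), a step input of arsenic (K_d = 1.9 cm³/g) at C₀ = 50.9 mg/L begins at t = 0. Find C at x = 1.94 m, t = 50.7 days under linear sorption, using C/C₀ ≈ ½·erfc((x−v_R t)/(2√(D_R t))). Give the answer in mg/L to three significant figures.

4.25 mg/L

Retardation factor R = 1 + ρ_b·K_d/n = 1 + 1.59 × 1.9/0.21 = 15.39.
Sorption retards both mechanisms: v_R = v/R = 0.003834 m/day, D_R = D/R = 0.01572 m²/day.
v_R·t = 0.003834 × 50.7 = 0.1943838 m; 2√(D_R t) = 1.786 m; argument = (1.94 − 0.1943838)/1.786 = 0.9774.
C = C₀ × ½·erfc(0.9774) = 50.9 × 0.08345 = 4.25 mg/L.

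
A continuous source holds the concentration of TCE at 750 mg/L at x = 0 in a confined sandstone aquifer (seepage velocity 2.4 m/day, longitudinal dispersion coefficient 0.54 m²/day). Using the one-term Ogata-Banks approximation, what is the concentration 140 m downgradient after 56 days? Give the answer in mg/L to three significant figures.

For a continuous step input, C/C₀ ≈ ½·erfc((x−vt)/(2√(Dt))).
vt = 2.4 × 56 = 134.4 m and 2√(Dt) = 2√(0.54 × 56) = 11.00 m.
Argument (x−vt)/(2√(Dt)) = (140 − 134.4)/11.00 = 0.5091; ½·erfc(0.5091) = 0.2358.
C = 750 × 0.2358 = 177 mg/L.

177 mg/L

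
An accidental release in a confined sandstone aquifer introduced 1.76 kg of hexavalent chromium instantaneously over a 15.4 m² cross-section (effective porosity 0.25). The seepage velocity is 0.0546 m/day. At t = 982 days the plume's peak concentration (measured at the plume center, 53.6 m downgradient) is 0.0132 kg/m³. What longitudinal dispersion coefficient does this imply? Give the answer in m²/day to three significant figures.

At the plume center C_max = M/(n_e·A·√(4πDt)), so D = M²/(4πt·(n_e·A·C_max)²).
n_e·A·C_max = 0.25 × 15.4 × 0.0132 = 0.05082 kg/m.
D = 1.76²/(4π × 982 × 0.05082²) = 0.0972 m²/day.

0.0972 m²/day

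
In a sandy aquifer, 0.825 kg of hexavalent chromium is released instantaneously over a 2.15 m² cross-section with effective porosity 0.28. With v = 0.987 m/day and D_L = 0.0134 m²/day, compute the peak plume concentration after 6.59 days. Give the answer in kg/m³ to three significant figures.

1.30 kg/m³

The peak of an instantaneous 1D plume sits at x = vt; there the Gaussian factor is 1 and C_max = M/(n_e·A·√(4πDt)), where n_e·A is the pore area the mass is dissolved in.
√(4πDt) = √(4π × 0.0134 × 6.59) = 1.053 m, so C_max = 0.825/(0.28 × 2.15 × 1.053) = 1.30 kg/m³.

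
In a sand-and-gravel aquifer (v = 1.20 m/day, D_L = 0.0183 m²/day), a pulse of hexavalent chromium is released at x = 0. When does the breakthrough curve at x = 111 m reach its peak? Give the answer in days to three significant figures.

For the 1D instantaneous-source solution, setting ∂C/∂t = 0 at fixed x gives v²t² + 2Dt − x² = 0, so t = (√(D² + v²x²) − D)/v².
√(D² + v²x²) = √(0.0183² + 1.20² × 111²) = 133.2; v² = 1.44.
t = (133.2 − 0.0183)/1.44 = 92.5 days (vs. the pure-advection estimate x/v = 92.5 d).

92.5 days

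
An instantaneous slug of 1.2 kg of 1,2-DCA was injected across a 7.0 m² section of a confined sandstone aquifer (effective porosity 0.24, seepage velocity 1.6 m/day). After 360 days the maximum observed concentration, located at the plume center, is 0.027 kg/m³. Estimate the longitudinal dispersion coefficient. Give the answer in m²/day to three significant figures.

0.155 m²/day

At the plume center C_max = M/(n_e·A·√(4πDt)), so D = M²/(4πt·(n_e·A·C_max)²).
n_e·A·C_max = 0.24 × 7.0 × 0.027 = 0.04536 kg/m.
D = 1.2²/(4π × 360 × 0.04536²) = 0.155 m²/day.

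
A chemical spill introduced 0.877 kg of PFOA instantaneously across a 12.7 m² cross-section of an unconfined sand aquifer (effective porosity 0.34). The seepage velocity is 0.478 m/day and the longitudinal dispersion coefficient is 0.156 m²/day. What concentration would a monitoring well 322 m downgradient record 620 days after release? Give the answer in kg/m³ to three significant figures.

For an instantaneous plane source, C(x,t) = M/(n_e·A·√(4πDt)) · exp(−(x−vt)²/(4Dt)), with n_e·A the pore (flow) area.
Plume center vt = 0.478 × 620 = 296.36 m, so the well at 322 m is 25.64 m downgradient of the peak.
√(4πDt) = 34.86 m, giving peak height M/(n_e·A·√(4πDt)) = 0.877/(0.34 × 12.7 × 34.86) = 0.005826 kg/m³.
(x−vt)²/(4Dt) = (25.64)²/(4 × 0.156 × 620) = 1.699; exp(−1.699) = 0.1829.
C = 0.005826 × 0.1829 = 0.00107 kg/m³.

0.00107 kg/m³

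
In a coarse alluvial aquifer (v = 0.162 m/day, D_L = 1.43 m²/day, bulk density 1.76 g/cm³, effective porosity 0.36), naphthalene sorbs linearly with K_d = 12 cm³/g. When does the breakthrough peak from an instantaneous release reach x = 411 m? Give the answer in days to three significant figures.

Retardation factor R = 1 + ρ_b·K_d/n = 1 + 1.76 × 12/0.36 = 59.67.
Sorption retards both mechanisms: v_R = v/R = 0.002715 m/day, D_R = D/R = 0.02397 m²/day.
Peak time from v_R²t² + 2D_R t − x² = 0: t = (√(D_R² + v_R²x²) − D_R)/v_R².
√(D_R² + v_R²x²) = √(0.02397² + 0.002715² × 411²) = 1.116; v_R² = 7.371e-06.
t = (1.116 − 0.02397)/7.371e-06 = 148000 days.

148000 days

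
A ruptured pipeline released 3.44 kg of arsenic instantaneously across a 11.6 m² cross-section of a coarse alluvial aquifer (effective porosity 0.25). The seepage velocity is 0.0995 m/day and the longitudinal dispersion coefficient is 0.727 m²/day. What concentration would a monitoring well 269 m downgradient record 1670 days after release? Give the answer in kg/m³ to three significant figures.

For an instantaneous plane source, C(x,t) = M/(n_e·A·√(4πDt)) · exp(−(x−vt)²/(4Dt)), with n_e·A the pore (flow) area.
Plume center vt = 0.0995 × 1670 = 166.165 m, so the well at 269 m is 102.835 m downgradient of the peak.
√(4πDt) = 123.5 m, giving peak height M/(n_e·A·√(4πDt)) = 3.44/(0.25 × 11.6 × 123.5) = 0.009605 kg/m³.
(x−vt)²/(4Dt) = (102.835)²/(4 × 0.727 × 1670) = 2.178; exp(−2.178) = 0.1133.
C = 0.009605 × 0.1133 = 0.00109 kg/m³.

0.00109 kg/m³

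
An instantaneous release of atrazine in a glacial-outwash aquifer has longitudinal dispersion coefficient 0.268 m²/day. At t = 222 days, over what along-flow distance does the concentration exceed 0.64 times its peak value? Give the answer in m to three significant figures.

The plume is Gaussian with σ = √(2Dt) = √(2 × 0.268 × 222) = 10.91 m.
C/C_peak = exp(−Δx²/(2σ²)) = 0.64 ⇒ Δx = σ·√(−2 ln 0.64) = 10.91 × 0.9448 = 10.31 m.
Width = 2Δx = 20.6 m.

20.6 m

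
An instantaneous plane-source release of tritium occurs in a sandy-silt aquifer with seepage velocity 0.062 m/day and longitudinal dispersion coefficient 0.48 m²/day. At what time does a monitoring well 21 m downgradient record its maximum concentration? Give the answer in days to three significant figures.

236 days

For the 1D instantaneous-source solution, setting ∂C/∂t = 0 at fixed x gives v²t² + 2Dt − x² = 0, so t = (√(D² + v²x²) − D)/v².
√(D² + v²x²) = √(0.48² + 0.062² × 21²) = 1.388; v² = 0.003844.
t = (1.388 − 0.48)/0.003844 = 236 days (vs. the pure-advection estimate x/v = 339 d).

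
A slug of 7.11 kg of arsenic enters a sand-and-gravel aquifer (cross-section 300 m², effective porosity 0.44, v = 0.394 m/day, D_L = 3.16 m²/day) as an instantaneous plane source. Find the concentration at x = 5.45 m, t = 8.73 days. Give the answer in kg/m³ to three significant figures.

For an instantaneous plane source, C(x,t) = M/(n_e·A·√(4πDt)) · exp(−(x−vt)²/(4Dt)), with n_e·A the pore (flow) area.
Plume center vt = 0.394 × 8.73 = 3.43962 m, so the well at 5.45 m is 2.01038 m downgradient of the peak.
√(4πDt) = 18.62 m, giving peak height M/(n_e·A·√(4πDt)) = 7.11/(0.44 × 300 × 18.62) = 0.002893 kg/m³.
(x−vt)²/(4Dt) = (2.01038)²/(4 × 3.16 × 8.73) = 0.03663; exp(−0.03663) = 0.9640.
C = 0.002893 × 0.9640 = 0.00279 kg/m³.

0.00279 kg/m³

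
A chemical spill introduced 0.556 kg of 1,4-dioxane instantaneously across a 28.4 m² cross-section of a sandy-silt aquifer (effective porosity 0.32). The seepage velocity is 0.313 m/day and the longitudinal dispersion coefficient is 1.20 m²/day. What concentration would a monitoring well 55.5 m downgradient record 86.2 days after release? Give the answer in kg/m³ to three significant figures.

For an instantaneous plane source, C(x,t) = M/(n_e·A·√(4πDt)) · exp(−(x−vt)²/(4Dt)), with n_e·A the pore (flow) area.
Plume center vt = 0.313 × 86.2 = 26.9806 m, so the well at 55.5 m is 28.5194 m downgradient of the peak.
√(4πDt) = 36.05 m, giving peak height M/(n_e·A·√(4πDt)) = 0.556/(0.32 × 28.4 × 36.05) = 0.001697 kg/m³.
(x−vt)²/(4Dt) = (28.5194)²/(4 × 1.20 × 86.2) = 1.966; exp(−1.966) = 0.1400.
C = 0.001697 × 0.1400 = 0.000238 kg/m³.

0.000238 kg/m³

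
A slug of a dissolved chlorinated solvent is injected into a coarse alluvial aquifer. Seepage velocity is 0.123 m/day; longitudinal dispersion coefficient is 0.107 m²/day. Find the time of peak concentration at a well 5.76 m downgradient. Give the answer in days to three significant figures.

40.3 days

For the 1D instantaneous-source solution, setting ∂C/∂t = 0 at fixed x gives v²t² + 2Dt − x² = 0, so t = (√(D² + v²x²) − D)/v².
√(D² + v²x²) = √(0.107² + 0.123² × 5.76²) = 0.7165; v² = 0.015129.
t = (0.7165 − 0.107)/0.015129 = 40.3 days (vs. the pure-advection estimate x/v = 46.8 d).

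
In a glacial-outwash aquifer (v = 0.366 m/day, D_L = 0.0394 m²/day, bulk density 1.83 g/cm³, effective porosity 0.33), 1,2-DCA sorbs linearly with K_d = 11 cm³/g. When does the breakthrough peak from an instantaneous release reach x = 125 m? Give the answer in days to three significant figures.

Retardation factor R = 1 + ρ_b·K_d/n = 1 + 1.83 × 11/0.33 = 62.00.
Sorption retards both mechanisms: v_R = v/R = 0.005903 m/day, D_R = D/R = 0.0006355 m²/day.
Peak time from v_R²t² + 2D_R t − x² = 0: t = (√(D_R² + v_R²x²) − D_R)/v_R².
√(D_R² + v_R²x²) = √(0.0006355² + 0.005903² × 125²) = 0.7379; v_R² = 3.485e-05.
t = (0.7379 − 0.0006355)/3.485e-05 = 21200 days.

21200 days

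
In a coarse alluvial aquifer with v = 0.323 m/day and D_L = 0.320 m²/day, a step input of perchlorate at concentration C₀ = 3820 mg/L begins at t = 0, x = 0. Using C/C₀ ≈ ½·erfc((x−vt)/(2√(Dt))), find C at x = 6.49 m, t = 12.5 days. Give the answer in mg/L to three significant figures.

For a continuous step input, C/C₀ ≈ ½·erfc((x−vt)/(2√(Dt))).
vt = 0.323 × 12.5 = 4.0375 m and 2√(Dt) = 2√(0.320 × 12.5) = 4.000 m.
Argument (x−vt)/(2√(Dt)) = (6.49 − 4.0375)/4.000 = 0.6131; ½·erfc(0.6131) = 0.1930.
C = 3820 × 0.1930 = 737 mg/L.

737 mg/L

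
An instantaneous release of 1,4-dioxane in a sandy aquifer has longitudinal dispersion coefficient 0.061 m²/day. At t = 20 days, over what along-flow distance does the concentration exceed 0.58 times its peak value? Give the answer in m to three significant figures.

3.26 m

The plume is Gaussian with σ = √(2Dt) = √(2 × 0.061 × 20) = 1.562 m.
C/C_peak = exp(−Δx²/(2σ²)) = 0.58 ⇒ Δx = σ·√(−2 ln 0.58) = 1.562 × 1.044 = 1.631 m.
Width = 2Δx = 3.26 m.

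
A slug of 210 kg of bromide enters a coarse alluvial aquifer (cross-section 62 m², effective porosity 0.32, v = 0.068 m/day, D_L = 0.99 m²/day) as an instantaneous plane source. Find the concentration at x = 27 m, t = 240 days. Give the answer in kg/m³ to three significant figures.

0.172 kg/m³

For an instantaneous plane source, C(x,t) = M/(n_e·A·√(4πDt)) · exp(−(x−vt)²/(4Dt)), with n_e·A the pore (flow) area.
Plume center vt = 0.068 × 240 = 16.32 m, so the well at 27 m is 10.68 m downgradient of the peak.
√(4πDt) = 54.64 m, giving peak height M/(n_e·A·√(4πDt)) = 210/(0.32 × 62 × 54.64) = 0.1937 kg/m³.
(x−vt)²/(4Dt) = (10.68)²/(4 × 0.99 × 240) = 0.1200; exp(−0.1200) = 0.8869.
C = 0.1937 × 0.8869 = 0.172 kg/m³.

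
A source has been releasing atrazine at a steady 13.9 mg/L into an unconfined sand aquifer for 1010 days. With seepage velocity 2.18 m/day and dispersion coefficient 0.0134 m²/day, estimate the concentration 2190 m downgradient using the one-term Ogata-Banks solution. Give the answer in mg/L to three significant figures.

13.7 mg/L

For a continuous step input, C/C₀ ≈ ½·erfc((x−vt)/(2√(Dt))).
vt = 2.18 × 1010 = 2201.8 m and 2√(Dt) = 2√(0.0134 × 1010) = 7.358 m.
Argument (x−vt)/(2√(Dt)) = (2190 − 2201.8)/7.358 = -1.604; ½·erfc(-1.604) = 0.9883.
C = 13.9 × 0.9883 = 13.7 mg/L.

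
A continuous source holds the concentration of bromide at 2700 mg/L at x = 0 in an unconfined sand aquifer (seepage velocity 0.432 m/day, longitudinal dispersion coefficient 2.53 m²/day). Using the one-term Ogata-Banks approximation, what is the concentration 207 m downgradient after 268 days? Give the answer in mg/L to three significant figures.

For a continuous step input, C/C₀ ≈ ½·erfc((x−vt)/(2√(Dt))).
vt = 0.432 × 268 = 115.776 m and 2√(Dt) = 2√(2.53 × 268) = 52.08 m.
Argument (x−vt)/(2√(Dt)) = (207 − 115.776)/52.08 = 1.752; ½·erfc(1.752) = 0.006612.
C = 2700 × 0.006612 = 17.9 mg/L.

17.9 mg/L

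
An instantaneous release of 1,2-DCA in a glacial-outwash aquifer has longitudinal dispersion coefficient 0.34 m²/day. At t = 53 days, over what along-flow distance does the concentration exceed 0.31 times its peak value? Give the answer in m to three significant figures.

The plume is Gaussian with σ = √(2Dt) = √(2 × 0.34 × 53) = 6.003 m.
C/C_peak = exp(−Δx²/(2σ²)) = 0.31 ⇒ Δx = σ·√(−2 ln 0.31) = 6.003 × 1.530 = 9.185 m.
Width = 2Δx = 18.4 m.

18.4 m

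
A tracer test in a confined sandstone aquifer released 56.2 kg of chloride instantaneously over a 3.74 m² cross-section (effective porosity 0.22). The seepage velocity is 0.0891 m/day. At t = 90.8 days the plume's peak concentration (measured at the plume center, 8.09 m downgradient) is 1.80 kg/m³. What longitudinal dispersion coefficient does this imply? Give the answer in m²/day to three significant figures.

1.26 m²/day

At the plume center C_max = M/(n_e·A·√(4πDt)), so D = M²/(4πt·(n_e·A·C_max)²).
n_e·A·C_max = 0.22 × 3.74 × 1.80 = 1.481 kg/m.
D = 56.2²/(4π × 90.8 × 1.481²) = 1.26 m²/day.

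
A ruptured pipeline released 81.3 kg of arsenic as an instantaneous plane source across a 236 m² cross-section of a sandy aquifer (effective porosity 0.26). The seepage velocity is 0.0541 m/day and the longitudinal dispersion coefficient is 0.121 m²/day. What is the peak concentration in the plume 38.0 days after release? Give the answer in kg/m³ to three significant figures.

0.174 kg/m³

The peak of an instantaneous 1D plume sits at x = vt; there the Gaussian factor is 1 and C_max = M/(n_e·A·√(4πDt)), where n_e·A is the pore area the mass is dissolved in.
√(4πDt) = √(4π × 0.121 × 38.0) = 7.601 m, so C_max = 81.3/(0.26 × 236 × 7.601) = 0.174 kg/m³.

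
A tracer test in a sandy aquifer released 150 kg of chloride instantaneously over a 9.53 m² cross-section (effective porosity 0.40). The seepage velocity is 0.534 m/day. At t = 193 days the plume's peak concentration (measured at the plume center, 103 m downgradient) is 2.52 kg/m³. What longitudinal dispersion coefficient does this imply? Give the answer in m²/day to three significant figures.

0.101 m²/day

At the plume center C_max = M/(n_e·A·√(4πDt)), so D = M²/(4πt·(n_e·A·C_max)²).
n_e·A·C_max = 0.40 × 9.53 × 2.52 = 9.606 kg/m.
D = 150²/(4π × 193 × 9.606²) = 0.101 m²/day.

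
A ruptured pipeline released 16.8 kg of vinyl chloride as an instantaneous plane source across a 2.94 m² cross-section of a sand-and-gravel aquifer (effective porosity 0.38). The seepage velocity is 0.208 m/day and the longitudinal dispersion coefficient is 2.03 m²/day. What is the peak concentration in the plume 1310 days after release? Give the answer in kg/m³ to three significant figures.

The peak of an instantaneous 1D plume sits at x = vt; there the Gaussian factor is 1 and C_max = M/(n_e·A·√(4πDt)), where n_e·A is the pore area the mass is dissolved in.
√(4πDt) = √(4π × 2.03 × 1310) = 182.8 m, so C_max = 16.8/(0.38 × 2.94 × 182.8) = 0.0823 kg/m³.

0.0823 kg/m³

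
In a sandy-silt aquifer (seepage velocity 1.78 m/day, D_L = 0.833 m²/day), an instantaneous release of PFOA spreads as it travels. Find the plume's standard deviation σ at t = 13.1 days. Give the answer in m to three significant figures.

Dispersive spreading gives a Gaussian with σ² = 2Dt; advection only shifts the center.
σ = √(2 × 0.833 × 13.1) = 4.67 m.

4.67 m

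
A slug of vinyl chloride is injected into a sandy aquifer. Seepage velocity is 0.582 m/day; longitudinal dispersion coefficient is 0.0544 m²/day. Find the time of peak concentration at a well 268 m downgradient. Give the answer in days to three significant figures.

460 days

For the 1D instantaneous-source solution, setting ∂C/∂t = 0 at fixed x gives v²t² + 2Dt − x² = 0, so t = (√(D² + v²x²) − D)/v².
√(D² + v²x²) = √(0.0544² + 0.582² × 268²) = 156.0; v² = 0.338724.
t = (156.0 − 0.0544)/0.338724 = 460 days (vs. the pure-advection estimate x/v = 460 d).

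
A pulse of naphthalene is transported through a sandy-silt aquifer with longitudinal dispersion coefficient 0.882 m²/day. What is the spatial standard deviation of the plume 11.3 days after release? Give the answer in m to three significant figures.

4.46 m

Dispersive spreading gives a Gaussian with σ² = 2Dt; advection only shifts the center.
σ = √(2 × 0.882 × 11.3) = 4.46 m.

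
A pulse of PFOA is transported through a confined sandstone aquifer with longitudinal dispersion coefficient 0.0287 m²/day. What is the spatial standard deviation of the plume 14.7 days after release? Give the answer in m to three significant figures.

Dispersive spreading gives a Gaussian with σ² = 2Dt; advection only shifts the center.
σ = √(2 × 0.0287 × 14.7) = 0.919 m.

0.919 m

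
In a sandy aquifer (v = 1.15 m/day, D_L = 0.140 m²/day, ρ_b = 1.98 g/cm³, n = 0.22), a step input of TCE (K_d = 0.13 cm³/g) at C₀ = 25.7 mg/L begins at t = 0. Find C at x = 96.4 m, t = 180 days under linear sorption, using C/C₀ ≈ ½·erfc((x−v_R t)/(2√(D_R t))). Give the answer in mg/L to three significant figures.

10.7 mg/L

Retardation factor R = 1 + ρ_b·K_d/n = 1 + 1.98 × 0.13/0.22 = 2.170.
Sorption retards both mechanisms: v_R = v/R = 0.5300 m/day, D_R = D/R = 0.06452 m²/day.
v_R·t = 0.5300 × 180 = 95.4 m; 2√(D_R t) = 6.816 m; argument = (96.4 − 95.4)/6.816 = 0.1467.
C = C₀ × ½·erfc(0.1467) = 25.7 × 0.4178 = 10.7 mg/L.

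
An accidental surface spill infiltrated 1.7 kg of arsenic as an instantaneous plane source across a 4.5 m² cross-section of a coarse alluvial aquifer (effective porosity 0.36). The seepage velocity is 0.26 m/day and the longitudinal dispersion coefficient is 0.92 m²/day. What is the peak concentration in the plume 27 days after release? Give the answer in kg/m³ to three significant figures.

0.0594 kg/m³

The peak of an instantaneous 1D plume sits at x = vt; there the Gaussian factor is 1 and C_max = M/(n_e·A·√(4πDt)), where n_e·A is the pore area the mass is dissolved in.
√(4πDt) = √(4π × 0.92 × 27) = 17.67 m, so C_max = 1.7/(0.36 × 4.5 × 17.67) = 0.0594 kg/m³.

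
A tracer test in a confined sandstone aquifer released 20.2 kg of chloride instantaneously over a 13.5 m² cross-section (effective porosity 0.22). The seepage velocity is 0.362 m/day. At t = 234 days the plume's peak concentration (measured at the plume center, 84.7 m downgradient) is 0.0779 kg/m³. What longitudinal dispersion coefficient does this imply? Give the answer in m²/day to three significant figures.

At the plume center C_max = M/(n_e·A·√(4πDt)), so D = M²/(4πt·(n_e·A·C_max)²).
n_e·A·C_max = 0.22 × 13.5 × 0.0779 = 0.2314 kg/m.
D = 20.2²/(4π × 234 × 0.2314²) = 2.59 m²/day.

2.59 m²/day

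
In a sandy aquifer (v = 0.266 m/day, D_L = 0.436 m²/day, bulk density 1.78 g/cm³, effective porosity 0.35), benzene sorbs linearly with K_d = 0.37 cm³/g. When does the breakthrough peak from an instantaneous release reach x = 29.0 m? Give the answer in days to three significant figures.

297 days

Retardation factor R = 1 + ρ_b·K_d/n = 1 + 1.78 × 0.37/0.35 = 2.882.
Sorption retards both mechanisms: v_R = v/R = 0.09230 m/day, D_R = D/R = 0.1513 m²/day.
Peak time from v_R²t² + 2D_R t − x² = 0: t = (√(D_R² + v_R²x²) − D_R)/v_R².
√(D_R² + v_R²x²) = √(0.1513² + 0.09230² × 29.0²) = 2.681; v_R² = 0.008519.
t = (2.681 − 0.1513)/0.008519 = 297 days.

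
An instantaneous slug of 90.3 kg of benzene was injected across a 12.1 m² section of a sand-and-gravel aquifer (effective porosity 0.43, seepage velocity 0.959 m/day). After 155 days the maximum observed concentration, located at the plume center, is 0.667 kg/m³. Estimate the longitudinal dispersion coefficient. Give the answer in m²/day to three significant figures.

At the plume center C_max = M/(n_e·A·√(4πDt)), so D = M²/(4πt·(n_e·A·C_max)²).
n_e·A·C_max = 0.43 × 12.1 × 0.667 = 3.470 kg/m.
D = 90.3²/(4π × 155 × 3.470²) = 0.348 m²/day.

0.348 m²/day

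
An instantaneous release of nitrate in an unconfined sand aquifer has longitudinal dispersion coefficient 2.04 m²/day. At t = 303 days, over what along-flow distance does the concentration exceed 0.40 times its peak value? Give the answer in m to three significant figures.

The plume is Gaussian with σ = √(2Dt) = √(2 × 2.04 × 303) = 35.16 m.
C/C_peak = exp(−Δx²/(2σ²)) = 0.40 ⇒ Δx = σ·√(−2 ln 0.40) = 35.16 × 1.354 = 47.61 m.
Width = 2Δx = 95.2 m.

95.2 m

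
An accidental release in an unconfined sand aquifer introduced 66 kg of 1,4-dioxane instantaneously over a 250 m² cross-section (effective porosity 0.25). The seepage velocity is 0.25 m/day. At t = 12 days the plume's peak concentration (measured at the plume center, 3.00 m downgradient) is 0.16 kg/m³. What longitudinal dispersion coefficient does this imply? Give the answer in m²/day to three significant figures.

0.289 m²/day

At the plume center C_max = M/(n_e·A·√(4πDt)), so D = M²/(4πt·(n_e·A·C_max)²).
n_e·A·C_max = 0.25 × 250 × 0.16 = 10.00 kg/m.
D = 66²/(4π × 12 × 10.00²) = 0.289 m²/day.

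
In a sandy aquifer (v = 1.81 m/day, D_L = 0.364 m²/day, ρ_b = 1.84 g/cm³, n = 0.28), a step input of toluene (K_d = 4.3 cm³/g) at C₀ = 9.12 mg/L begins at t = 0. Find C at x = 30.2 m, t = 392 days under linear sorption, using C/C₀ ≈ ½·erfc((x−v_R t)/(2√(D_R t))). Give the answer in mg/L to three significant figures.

0.259 mg/L

Retardation factor R = 1 + ρ_b·K_d/n = 1 + 1.84 × 4.3/0.28 = 29.26.
Sorption retards both mechanisms: v_R = v/R = 0.06186 m/day, D_R = D/R = 0.01244 m²/day.
v_R·t = 0.06186 × 392 = 24.24912 m; 2√(D_R t) = 4.417 m; argument = (30.2 − 24.24912)/4.417 = 1.347.
C = C₀ × ½·erfc(1.347) = 9.12 × 0.02839 = 0.259 mg/L.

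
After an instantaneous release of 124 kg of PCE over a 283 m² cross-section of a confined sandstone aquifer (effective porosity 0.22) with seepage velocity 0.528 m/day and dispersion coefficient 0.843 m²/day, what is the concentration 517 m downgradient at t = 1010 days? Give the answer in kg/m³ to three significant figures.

For an instantaneous plane source, C(x,t) = M/(n_e·A·√(4πDt)) · exp(−(x−vt)²/(4Dt)), with n_e·A the pore (flow) area.
Plume center vt = 0.528 × 1010 = 533.28 m, so the well at 517 m is 16.28 m upgradient of the peak.
√(4πDt) = 103.4 m, giving peak height M/(n_e·A·√(4πDt)) = 124/(0.22 × 283 × 103.4) = 0.01926 kg/m³.
(x−vt)²/(4Dt) = (-16.28)²/(4 × 0.843 × 1010) = 0.07782; exp(−0.07782) = 0.9251.
C = 0.01926 × 0.9251 = 0.0178 kg/m³.

0.0178 kg/m³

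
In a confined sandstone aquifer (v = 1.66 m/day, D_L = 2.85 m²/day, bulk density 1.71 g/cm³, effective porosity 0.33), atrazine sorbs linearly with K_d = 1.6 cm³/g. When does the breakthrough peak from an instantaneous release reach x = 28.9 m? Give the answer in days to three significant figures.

Retardation factor R = 1 + ρ_b·K_d/n = 1 + 1.71 × 1.6/0.33 = 9.291.
Sorption retards both mechanisms: v_R = v/R = 0.1787 m/day, D_R = D/R = 0.3067 m²/day.
Peak time from v_R²t² + 2D_R t − x² = 0: t = (√(D_R² + v_R²x²) − D_R)/v_R².
√(D_R² + v_R²x²) = √(0.3067² + 0.1787² × 28.9²) = 5.174; v_R² = 0.03193.
t = (5.174 − 0.3067)/0.03193 = 152 days.

152 days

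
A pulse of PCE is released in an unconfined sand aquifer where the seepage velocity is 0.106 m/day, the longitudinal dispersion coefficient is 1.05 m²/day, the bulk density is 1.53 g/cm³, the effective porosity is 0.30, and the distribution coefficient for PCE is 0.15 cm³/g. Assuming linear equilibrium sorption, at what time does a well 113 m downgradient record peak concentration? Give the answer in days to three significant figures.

1720 days

Retardation factor R = 1 + ρ_b·K_d/n = 1 + 1.53 × 0.15/0.30 = 1.765.
Sorption retards both mechanisms: v_R = v/R = 0.06006 m/day, D_R = D/R = 0.5949 m²/day.
Peak time from v_R²t² + 2D_R t − x² = 0: t = (√(D_R² + v_R²x²) − D_R)/v_R².
√(D_R² + v_R²x²) = √(0.5949² + 0.06006² × 113²) = 6.813; v_R² = 0.003607.
t = (6.813 − 0.5949)/0.003607 = 1720 days.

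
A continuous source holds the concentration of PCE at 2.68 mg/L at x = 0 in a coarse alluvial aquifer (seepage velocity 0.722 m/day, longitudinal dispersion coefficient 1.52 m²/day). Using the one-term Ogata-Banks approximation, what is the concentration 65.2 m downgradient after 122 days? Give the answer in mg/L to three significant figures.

For a continuous step input, C/C₀ ≈ ½·erfc((x−vt)/(2√(Dt))).
vt = 0.722 × 122 = 88.084 m and 2√(Dt) = 2√(1.52 × 122) = 27.24 m.
Argument (x−vt)/(2√(Dt)) = (65.2 − 88.084)/27.24 = -0.8401; ½·erfc(-0.8401) = 0.8826.
C = 2.68 × 0.8826 = 2.37 mg/L.

2.37 mg/L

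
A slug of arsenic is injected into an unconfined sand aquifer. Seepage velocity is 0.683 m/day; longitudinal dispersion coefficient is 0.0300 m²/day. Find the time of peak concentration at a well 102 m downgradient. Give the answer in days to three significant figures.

For the 1D instantaneous-source solution, setting ∂C/∂t = 0 at fixed x gives v²t² + 2Dt − x² = 0, so t = (√(D² + v²x²) − D)/v².
√(D² + v²x²) = √(0.0300² + 0.683² × 102²) = 69.67; v² = 0.466489.
t = (69.67 − 0.0300)/0.466489 = 149 days (vs. the pure-advection estimate x/v = 149 d).

149 days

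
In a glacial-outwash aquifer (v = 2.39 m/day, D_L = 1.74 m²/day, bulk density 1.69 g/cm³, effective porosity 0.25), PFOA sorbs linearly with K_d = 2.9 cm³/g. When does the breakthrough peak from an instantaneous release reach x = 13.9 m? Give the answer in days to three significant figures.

114 days

Retardation factor R = 1 + ρ_b·K_d/n = 1 + 1.69 × 2.9/0.25 = 20.60.
Sorption retards both mechanisms: v_R = v/R = 0.1160 m/day, D_R = D/R = 0.08447 m²/day.
Peak time from v_R²t² + 2D_R t − x² = 0: t = (√(D_R² + v_R²x²) − D_R)/v_R².
√(D_R² + v_R²x²) = √(0.08447² + 0.1160² × 13.9²) = 1.615; v_R² = 0.01346.
t = (1.615 − 0.08447)/0.01346 = 114 days.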